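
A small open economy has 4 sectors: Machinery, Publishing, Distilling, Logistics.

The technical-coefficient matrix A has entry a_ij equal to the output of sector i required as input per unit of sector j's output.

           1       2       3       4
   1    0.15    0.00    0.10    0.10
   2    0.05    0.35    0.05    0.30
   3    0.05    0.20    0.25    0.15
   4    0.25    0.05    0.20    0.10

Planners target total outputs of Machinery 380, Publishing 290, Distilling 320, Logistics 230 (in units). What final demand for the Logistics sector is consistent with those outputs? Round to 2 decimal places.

I − A =
  [   0.85     0.00    -0.10    -0.10]
  [  -0.05     0.65    -0.05    -0.30]
  [  -0.05    -0.20     0.75    -0.15]
  [  -0.25    -0.05    -0.20     0.90]
d = (I − A) x:
  d_1 = (+0.85)·380 + (+0.00)·290 + (-0.10)·320 + (-0.10)·230 = 268.00
  d_2 = (-0.05)·380 + (+0.65)·290 + (-0.05)·320 + (-0.30)·230 = 84.50
  d_3 = (-0.05)·380 + (-0.20)·290 + (+0.75)·320 + (-0.15)·230 = 128.50
  d_4 = (-0.25)·380 + (-0.05)·290 + (-0.20)·320 + (+0.90)·230 = 33.50

d_4 = 33.50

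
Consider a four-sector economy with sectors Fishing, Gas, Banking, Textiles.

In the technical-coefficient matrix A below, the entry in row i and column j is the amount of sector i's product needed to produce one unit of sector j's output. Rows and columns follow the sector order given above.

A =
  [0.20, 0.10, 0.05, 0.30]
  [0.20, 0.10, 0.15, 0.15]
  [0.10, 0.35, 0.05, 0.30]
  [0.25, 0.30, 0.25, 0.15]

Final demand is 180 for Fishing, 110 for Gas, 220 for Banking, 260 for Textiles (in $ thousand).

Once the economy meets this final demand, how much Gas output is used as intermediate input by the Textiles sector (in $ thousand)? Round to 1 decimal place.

z_24 = 143.9

I − A =
  [   0.80    -0.10    -0.05    -0.30]
  [  -0.20     0.90    -0.15    -0.15]
  [  -0.10    -0.35     0.95    -0.30]
  [  -0.25    -0.30    -0.25     0.85]
Compute the cofactors C_ij = (−1)^(i+j)·(3×3 minor ij) of I−A; the adjugate is their transpose:
adj(I−A) = Cᵀ =
  [ 0.545250   0.204375   0.133500   0.275625]
  [ 0.209875   0.499250   0.146125   0.213750]
  [ 0.230125   0.308750   0.469750   0.301500]
  [ 0.302125   0.327125   0.229000   0.613500]
det(I−A) = Σ_j (I−A)_1j·C_1j = (0.80)(0.545250) + (-0.10)(0.209875) + (-0.05)(0.230125) + (-0.30)(0.302125) = 0.31306875
(I − A)⁻¹ = adj(I−A) / det(I−A) ≈
  [   1.7416     0.6528     0.4264     0.8804]
  [   0.6704     1.5947     0.4668     0.6828]
  [   0.7351     0.9862     1.5005     0.9630]
  [   0.9650     1.0449     0.7315     1.9596]
First solve x = (I − A)⁻¹ d = adj(I−A)·d / det(I−A); in particular x_4 = (0.302125·180 + 0.327125·110 + 0.229000·220 + 0.613500·260) / 0.31306875 = 300.25625 / 0.31306875 ≈ 959.074.
Intermediate flow from 2 to 4: z_24 = a_24 · x_4 = 0.15 × 300.25625 / 0.31306875 = 45.0384375 / 0.31306875 ≈ 143.9.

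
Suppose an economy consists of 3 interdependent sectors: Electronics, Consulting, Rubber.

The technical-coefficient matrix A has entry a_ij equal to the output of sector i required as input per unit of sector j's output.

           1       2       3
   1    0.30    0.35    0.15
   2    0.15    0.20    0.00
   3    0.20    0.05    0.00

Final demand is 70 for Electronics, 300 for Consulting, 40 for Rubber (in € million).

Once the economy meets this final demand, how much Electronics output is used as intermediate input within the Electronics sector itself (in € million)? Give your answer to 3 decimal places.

I − A =
  [   0.70    -0.35    -0.15]
  [  -0.15     0.80     0.00]
  [  -0.20    -0.05     1.00]
Cofactors of I−A, C_ij = (−1)^(i+j)·(minor ij) (rows/columns in the sector order above):
  C_11 = (0.80)(1.00) − (0.00)(-0.05) = 0.8000
  C_12 = −[(-0.15)(1.00) − (0.00)(-0.20)] = 0.1500
  C_13 = (-0.15)(-0.05) − (0.80)(-0.20) = 0.1675
  C_21 = −[(-0.35)(1.00) − (-0.15)(-0.05)] = 0.3575
  C_22 = (0.70)(1.00) − (-0.15)(-0.20) = 0.6700
  C_23 = −[(0.70)(-0.05) − (-0.35)(-0.20)] = 0.1050
  C_31 = (-0.35)(0.00) − (-0.15)(0.80) = 0.1200
  C_32 = −[(0.70)(0.00) − (-0.15)(-0.15)] = 0.0225
  C_33 = (0.70)(0.80) − (-0.35)(-0.15) = 0.5075
det(I−A) = Σ_j (I−A)_1j·C_1j = (0.70)(0.8000) + (-0.35)(0.1500) + (-0.15)(0.1675) = 0.482375
adj(I−A) = Cᵀ =
  [ 0.8000   0.3575   0.1200]
  [ 0.1500   0.6700   0.0225]
  [ 0.1675   0.1050   0.5075]
(I − A)⁻¹ = adj(I−A) / det(I−A) ≈
  [   1.6585     0.7411     0.2488]
  [   0.3110     1.3890     0.0466]
  [   0.3472     0.2177     1.0521]
First solve x = (I − A)⁻¹ d = adj(I−A)·d / det(I−A); in particular x_1 = (0.8000·70 + 0.3575·300 + 0.1200·40) / 0.482375 = 168.05 / 0.482375 ≈ 348.38041.
Intermediate flow from 1 to 1: z_11 = a_11 · x_1 = 0.30 × 168.05 / 0.482375 = 50.415 / 0.482375 ≈ 104.514.

z_11 = 104.514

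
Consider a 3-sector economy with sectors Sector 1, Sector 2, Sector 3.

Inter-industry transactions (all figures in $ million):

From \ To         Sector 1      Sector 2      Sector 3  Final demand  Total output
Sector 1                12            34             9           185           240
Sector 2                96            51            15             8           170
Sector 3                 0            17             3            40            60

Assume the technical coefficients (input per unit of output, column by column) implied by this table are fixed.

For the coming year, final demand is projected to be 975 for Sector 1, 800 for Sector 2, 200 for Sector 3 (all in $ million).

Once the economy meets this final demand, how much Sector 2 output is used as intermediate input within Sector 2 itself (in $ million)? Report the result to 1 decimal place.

Technical coefficients a_ij = z_ij / X_j:
  a_11 = 12/240 = 0.05, a_21 = 96/240 = 0.40, a_31 = 0/240 = 0.00
  a_12 = 34/170 = 0.20, a_22 = 51/170 = 0.30, a_32 = 17/170 = 0.10
  a_13 = 9/60 = 0.15, a_23 = 15/60 = 0.25, a_33 = 3/60 = 0.05
I − A =
  [   0.95    -0.20    -0.15]
  [  -0.40     0.70    -0.25]
  [   0.00    -0.10     0.95]
Cofactors of I−A, C_ij = (−1)^(i+j)·(minor ij) (rows/columns in the sector order above):
  C_11 = (0.70)(0.95) − (-0.25)(-0.10) = 0.6400
  C_12 = −[(-0.40)(0.95) − (-0.25)(0.00)] = 0.3800
  C_13 = (-0.40)(-0.10) − (0.70)(0.00) = 0.0400
  C_21 = −[(-0.20)(0.95) − (-0.15)(-0.10)] = 0.2050
  C_22 = (0.95)(0.95) − (-0.15)(0.00) = 0.9025
  C_23 = −[(0.95)(-0.10) − (-0.20)(0.00)] = 0.0950
  C_31 = (-0.20)(-0.25) − (-0.15)(0.70) = 0.1550
  C_32 = −[(0.95)(-0.25) − (-0.15)(-0.40)] = 0.2975
  C_33 = (0.95)(0.70) − (-0.20)(-0.40) = 0.5850
det(I−A) = Σ_j (I−A)_1j·C_1j = (0.95)(0.6400) + (-0.20)(0.3800) + (-0.15)(0.0400) = 0.5260
adj(I−A) = Cᵀ =
  [ 0.6400   0.2050   0.1550]
  [ 0.3800   0.9025   0.2975]
  [ 0.0400   0.0950   0.5850]
(I − A)⁻¹ = adj(I−A) / det(I−A) ≈
  [   1.2167     0.3897     0.2947]
  [   0.7224     1.7158     0.5656]
  [   0.0760     0.1806     1.1122]
First solve x = (I − A)⁻¹ d = adj(I−A)·d / det(I−A); in particular x_2 = (0.3800·975 + 0.9025·800 + 0.2975·200) / 0.5260 = 1152.00 / 0.5260 ≈ 2190.114.
Intermediate flow from 2 to 2: z_22 = a_22 · x_2 = 0.30 × 1152.00 / 0.5260 = 345.60 / 0.5260 ≈ 657.0.

z_22 = 657.0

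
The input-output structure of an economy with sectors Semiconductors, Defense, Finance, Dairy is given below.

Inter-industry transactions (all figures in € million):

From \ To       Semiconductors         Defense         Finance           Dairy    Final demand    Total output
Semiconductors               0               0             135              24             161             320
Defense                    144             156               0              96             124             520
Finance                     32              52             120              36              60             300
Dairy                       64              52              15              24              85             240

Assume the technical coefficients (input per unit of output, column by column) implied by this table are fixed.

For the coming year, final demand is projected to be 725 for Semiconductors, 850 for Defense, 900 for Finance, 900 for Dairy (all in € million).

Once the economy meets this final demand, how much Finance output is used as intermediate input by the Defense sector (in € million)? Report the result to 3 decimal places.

z_32 = 391.655

Technical coefficients a_ij = z_ij / X_j:
  a_11 = 0/320 = 0.00, a_21 = 144/320 = 0.45, a_31 = 32/320 = 0.10, a_41 = 64/320 = 0.20
  a_12 = 0/520 = 0.00, a_22 = 156/520 = 0.30, a_32 = 52/520 = 0.10, a_42 = 52/520 = 0.10
  a_13 = 135/300 = 0.45, a_23 = 0/300 = 0.00, a_33 = 120/300 = 0.40, a_43 = 15/300 = 0.05
  a_14 = 24/240 = 0.10, a_24 = 96/240 = 0.40, a_34 = 36/240 = 0.15, a_44 = 24/240 = 0.10
I − A =
  [   1.00     0.00    -0.45    -0.10]
  [  -0.45     0.70     0.00    -0.40]
  [  -0.10    -0.10     0.60    -0.15]
  [  -0.20    -0.10    -0.05     0.90]
Compute the cofactors C_ij = (−1)^(i+j)·(3×3 minor ij) of I−A; the adjugate is their transpose:
adj(I−A) = Cᵀ =
  [ 0.346750   0.053750   0.269000   0.107250]
  [ 0.289625   0.466000   0.240500   0.279375]
  [ 0.135250   0.104000   0.571500   0.156500]
  [ 0.116750   0.069500   0.118250   0.368250]
det(I−A) = Σ_j (I−A)_1j·C_1j = (1.00)(0.346750) + (0.00)(0.289625) + (-0.45)(0.135250) + (-0.10)(0.116750) = 0.2742125
(I − A)⁻¹ = adj(I−A) / det(I−A) ≈
  [   1.2645     0.1960     0.9810     0.3911]
  [   1.0562     1.6994     0.8771     1.0188]
  [   0.4932     0.3793     2.0842     0.5707]
  [   0.4258     0.2535     0.4312     1.3429]
First solve x = (I − A)⁻¹ d = adj(I−A)·d / det(I−A); in particular x_2 = (0.289625·725 + 0.466000·850 + 0.240500·900 + 0.279375·900) / 0.2742125 = 1073.965625 / 0.2742125 ≈ 3916.54511.
Intermediate flow from 3 to 2: z_32 = a_32 · x_2 = 0.10 × 1073.965625 / 0.2742125 = 107.3965625 / 0.2742125 ≈ 391.655.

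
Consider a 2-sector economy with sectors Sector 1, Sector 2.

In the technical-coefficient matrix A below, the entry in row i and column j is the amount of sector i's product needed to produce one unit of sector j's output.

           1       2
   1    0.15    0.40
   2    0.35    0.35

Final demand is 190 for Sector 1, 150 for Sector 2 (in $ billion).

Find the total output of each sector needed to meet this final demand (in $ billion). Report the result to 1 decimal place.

x_1 = 444.8, x_2 = 470.3

I − A =
  [   0.85    -0.40]
  [  -0.35     0.65]
det(I−A) = (0.85)(0.65) − (-0.40)(-0.35) = 0.4125
adj(I−A) = [[0.65, 0.40], [0.35, 0.85]]
(I − A)⁻¹ = adj(I−A) / det(I−A) ≈
  [   1.5758     0.9697]
  [   0.8485     2.0606]
x = (I − A)⁻¹ d = adj(I−A)·d / det(I−A), with det(I−A) = 0.4125:
  x_1 = (0.65·190 + 0.40·150) / 0.4125 = 183.50 / 0.4125 ≈ 444.8
  x_2 = (0.35·190 + 0.85·150) / 0.4125 = 194.00 / 0.4125 ≈ 470.3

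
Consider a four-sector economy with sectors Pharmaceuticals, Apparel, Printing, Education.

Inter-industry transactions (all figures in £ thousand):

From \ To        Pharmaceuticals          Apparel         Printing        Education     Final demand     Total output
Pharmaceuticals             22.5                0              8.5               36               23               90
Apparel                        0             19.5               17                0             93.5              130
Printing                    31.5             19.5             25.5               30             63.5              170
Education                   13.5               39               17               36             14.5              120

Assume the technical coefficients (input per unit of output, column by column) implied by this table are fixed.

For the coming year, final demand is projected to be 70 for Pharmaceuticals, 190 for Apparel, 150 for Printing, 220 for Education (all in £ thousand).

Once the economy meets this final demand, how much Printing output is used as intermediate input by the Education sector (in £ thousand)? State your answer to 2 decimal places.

Technical coefficients a_ij = z_ij / X_j:
  a_11 = 22.5/90 = 0.25, a_21 = 0/90 = 0.00, a_31 = 31.5/90 = 0.35, a_41 = 13.5/90 = 0.15
  a_12 = 0/130 = 0.00, a_22 = 19.5/130 = 0.15, a_32 = 19.5/130 = 0.15, a_42 = 39/130 = 0.30
  a_13 = 8.5/170 = 0.05, a_23 = 17/170 = 0.10, a_33 = 25.5/170 = 0.15, a_43 = 17/170 = 0.10
  a_14 = 36/120 = 0.30, a_24 = 0/120 = 0.00, a_34 = 30/120 = 0.25, a_44 = 36/120 = 0.30
I − A =
  [   0.75     0.00    -0.05    -0.30]
  [   0.00     0.85    -0.10     0.00]
  [  -0.35    -0.15     0.85    -0.25]
  [  -0.15    -0.30    -0.10     0.70]
Compute the cofactors C_ij = (−1)^(i+j)·(3×3 minor ij) of I−A; the adjugate is their transpose:
adj(I−A) = Cᵀ =
  [ 0.466500   0.090000   0.064250   0.222875]
  [ 0.028250   0.364625   0.048000   0.029250]
  [ 0.240125   0.159750   0.408000   0.248625]
  [ 0.146375   0.198375   0.092625   0.515750]
det(I−A) = Σ_j (I−A)_1j·C_1j = (0.75)(0.466500) + (0.00)(0.028250) + (-0.05)(0.240125) + (-0.30)(0.146375) = 0.29395625
(I − A)⁻¹ = adj(I−A) / det(I−A) ≈
  [   1.5870     0.3062     0.2186     0.7582]
  [   0.0961     1.2404     0.1633     0.0995]
  [   0.8169     0.5434     1.3880     0.8458]
  [   0.4979     0.6748     0.3151     1.7545]
First solve x = (I − A)⁻¹ d = adj(I−A)·d / det(I−A); in particular x_4 = (0.146375·70 + 0.198375·190 + 0.092625·150 + 0.515750·220) / 0.29395625 = 175.29625 / 0.29395625 ≈ 596.3345.
Intermediate flow from 3 to 4: z_34 = a_34 · x_4 = 0.25 × 175.29625 / 0.29395625 = 43.8240625 / 0.29395625 ≈ 149.08.

z_34 = 149.08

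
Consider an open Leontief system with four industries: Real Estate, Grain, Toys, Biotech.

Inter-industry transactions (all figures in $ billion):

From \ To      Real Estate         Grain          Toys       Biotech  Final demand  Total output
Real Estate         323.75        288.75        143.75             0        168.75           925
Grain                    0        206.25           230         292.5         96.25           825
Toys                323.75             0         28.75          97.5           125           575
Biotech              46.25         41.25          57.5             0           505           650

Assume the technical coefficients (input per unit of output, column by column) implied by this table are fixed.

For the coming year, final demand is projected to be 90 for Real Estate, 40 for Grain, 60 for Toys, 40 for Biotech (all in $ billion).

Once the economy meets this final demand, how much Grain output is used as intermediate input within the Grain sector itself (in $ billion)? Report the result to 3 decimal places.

Technical coefficients a_ij = z_ij / X_j:
  a_11 = 323.75/925 = 0.35, a_21 = 0/925 = 0.00, a_31 = 323.75/925 = 0.35, a_41 = 46.25/925 = 0.05
  a_12 = 288.75/825 = 0.35, a_22 = 206.25/825 = 0.25, a_32 = 0/825 = 0.00, a_42 = 41.25/825 = 0.05
  a_13 = 143.75/575 = 0.25, a_23 = 230/575 = 0.40, a_33 = 28.75/575 = 0.05, a_43 = 57.5/575 = 0.10
  a_14 = 0/650 = 0.00, a_24 = 292.5/650 = 0.45, a_34 = 97.5/650 = 0.15, a_44 = 0/650 = 0.00
I − A =
  [   0.65    -0.35    -0.25     0.00]
  [   0.00     0.75    -0.40    -0.45]
  [  -0.35     0.00     0.95    -0.15]
  [  -0.05    -0.05    -0.10     1.00]
Compute the cofactors C_ij = (−1)^(i+j)·(3×3 minor ij) of I−A; the adjugate is their transpose:
adj(I−A) = Cᵀ =
  [ 0.676875   0.329125   0.337625   0.198750]
  [ 0.180125   0.518375   0.294875   0.277500]
  [ 0.260250   0.130000   0.465000   0.128250]
  [ 0.068875   0.055375   0.078125   0.348500]
det(I−A) = Σ_j (I−A)_1j·C_1j = (0.65)(0.676875) + (-0.35)(0.180125) + (-0.25)(0.260250) + (0.00)(0.068875) = 0.3118625
(I − A)⁻¹ = adj(I−A) / det(I−A) ≈
  [   2.1704     1.0554     1.0826     0.6373]
  [   0.5776     1.6622     0.9455     0.8898]
  [   0.8345     0.4169     1.4910     0.4112]
  [   0.2209     0.1776     0.2505     1.1175]
First solve x = (I − A)⁻¹ d = adj(I−A)·d / det(I−A); in particular x_2 = (0.180125·90 + 0.518375·40 + 0.294875·60 + 0.277500·40) / 0.3118625 = 65.73875 / 0.3118625 ≈ 210.79402.
Intermediate flow from 2 to 2: z_22 = a_22 · x_2 = 0.25 × 65.73875 / 0.3118625 = 16.4346875 / 0.3118625 ≈ 52.699.

z_22 = 52.699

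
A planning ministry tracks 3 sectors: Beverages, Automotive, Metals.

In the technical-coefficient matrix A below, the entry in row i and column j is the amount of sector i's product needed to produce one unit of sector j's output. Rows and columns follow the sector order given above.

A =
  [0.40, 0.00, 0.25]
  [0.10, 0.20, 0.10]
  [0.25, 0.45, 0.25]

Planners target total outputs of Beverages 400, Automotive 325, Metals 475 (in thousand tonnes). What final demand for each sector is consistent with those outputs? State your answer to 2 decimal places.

d_1 = 121.25, d_2 = 172.50, d_3 = 110.00

I − A =
  [   0.60     0.00    -0.25]
  [  -0.10     0.80    -0.10]
  [  -0.25    -0.45     0.75]
d = (I − A) x:
  d_1 = (+0.60)·400 + (+0.00)·325 + (-0.25)·475 = 121.25
  d_2 = (-0.10)·400 + (+0.80)·325 + (-0.10)·475 = 172.50
  d_3 = (-0.25)·400 + (-0.45)·325 + (+0.75)·475 = 110.00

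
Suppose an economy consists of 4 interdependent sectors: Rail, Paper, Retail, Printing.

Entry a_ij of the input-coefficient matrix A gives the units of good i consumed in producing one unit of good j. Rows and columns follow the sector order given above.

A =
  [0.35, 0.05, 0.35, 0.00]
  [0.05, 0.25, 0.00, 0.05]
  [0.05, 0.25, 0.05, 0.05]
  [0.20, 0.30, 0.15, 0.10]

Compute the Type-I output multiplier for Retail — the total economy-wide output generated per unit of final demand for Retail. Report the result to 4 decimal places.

m_3 = 2.1329

I − A =
  [   0.65    -0.05    -0.35     0.00]
  [  -0.05     0.75     0.00    -0.05]
  [  -0.05    -0.25     0.95    -0.05]
  [  -0.20    -0.30    -0.15     0.90]
Compute the cofactors C_ij = (−1)^(i+j)·(3×3 minor ij) of I−A; the adjugate is their transpose:
adj(I−A) = Cᵀ =
  [ 0.619500   0.126375   0.231375   0.019875]
  [ 0.052250   0.531625   0.024125   0.030875]
  [ 0.055000   0.158750   0.426250   0.032500]
  [ 0.164250   0.231750   0.130500   0.443250]
det(I−A) = Σ_j (I−A)_1j·C_1j = (0.65)(0.619500) + (-0.05)(0.052250) + (-0.35)(0.055000) + (0.00)(0.164250) = 0.3808125
(I − A)⁻¹ = adj(I−A) / det(I−A) ≈
  [   1.62678     0.33186     0.60758     0.05219]
  [   0.13721     1.39603     0.06335     0.08108]
  [   0.14443     0.41687     1.11932     0.08534]
  [   0.43131     0.60857     0.34269     1.16396]
The output multiplier for sector j is the column-j sum of the Leontief inverse (I − A)⁻¹ = adj(I−A) / det(I−A).
Column 3 of adj(I−A): (0.231375, 0.024125, 0.426250, 0.130500); det(I−A) = 0.3808125.
m_3 = (0.231375 + 0.024125 + 0.426250 + 0.130500) / 0.3808125 = 0.81225 / 0.3808125 ≈ 2.1329.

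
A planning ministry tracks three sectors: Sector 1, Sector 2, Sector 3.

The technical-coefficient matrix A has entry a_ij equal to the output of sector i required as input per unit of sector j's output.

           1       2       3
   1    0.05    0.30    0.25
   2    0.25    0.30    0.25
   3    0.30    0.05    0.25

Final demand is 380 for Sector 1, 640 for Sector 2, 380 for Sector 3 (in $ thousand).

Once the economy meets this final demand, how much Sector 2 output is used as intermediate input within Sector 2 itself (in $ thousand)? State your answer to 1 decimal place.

I − A =
  [   0.95    -0.30    -0.25]
  [  -0.25     0.70    -0.25]
  [  -0.30    -0.05     0.75]
Cofactors of I−A, C_ij = (−1)^(i+j)·(minor ij) (rows/columns in the sector order above):
  C_11 = (0.70)(0.75) − (-0.25)(-0.05) = 0.5125
  C_12 = −[(-0.25)(0.75) − (-0.25)(-0.30)] = 0.2625
  C_13 = (-0.25)(-0.05) − (0.70)(-0.30) = 0.2225
  C_21 = −[(-0.30)(0.75) − (-0.25)(-0.05)] = 0.2375
  C_22 = (0.95)(0.75) − (-0.25)(-0.30) = 0.6375
  C_23 = −[(0.95)(-0.05) − (-0.30)(-0.30)] = 0.1375
  C_31 = (-0.30)(-0.25) − (-0.25)(0.70) = 0.2500
  C_32 = −[(0.95)(-0.25) − (-0.25)(-0.25)] = 0.3000
  C_33 = (0.95)(0.70) − (-0.30)(-0.25) = 0.5900
det(I−A) = Σ_j (I−A)_1j·C_1j = (0.95)(0.5125) + (-0.30)(0.2625) + (-0.25)(0.2225) = 0.3525
adj(I−A) = Cᵀ =
  [ 0.5125   0.2375   0.2500]
  [ 0.2625   0.6375   0.3000]
  [ 0.2225   0.1375   0.5900]
(I − A)⁻¹ = adj(I−A) / det(I−A) ≈
  [   1.4539     0.6738     0.7092]
  [   0.7447     1.8085     0.8511]
  [   0.6312     0.3901     1.6738]
First solve x = (I − A)⁻¹ d = adj(I−A)·d / det(I−A); in particular x_2 = (0.2625·380 + 0.6375·640 + 0.3000·380) / 0.3525 = 621.75 / 0.3525 ≈ 1763.830.
Intermediate flow from 2 to 2: z_22 = a_22 · x_2 = 0.30 × 621.75 / 0.3525 = 186.525 / 0.3525 ≈ 529.1.

z_22 = 529.1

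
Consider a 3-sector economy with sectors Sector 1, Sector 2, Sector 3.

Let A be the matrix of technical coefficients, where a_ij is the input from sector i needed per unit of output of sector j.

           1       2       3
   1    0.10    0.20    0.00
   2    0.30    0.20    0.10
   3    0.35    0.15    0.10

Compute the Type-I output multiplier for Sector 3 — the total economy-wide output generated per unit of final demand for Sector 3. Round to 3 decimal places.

I − A =
  [   0.90    -0.20     0.00]
  [  -0.30     0.80    -0.10]
  [  -0.35    -0.15     0.90]
Cofactors of I−A, C_ij = (−1)^(i+j)·(minor ij) (rows/columns in the sector order above):
  C_11 = (0.80)(0.90) − (-0.10)(-0.15) = 0.7050
  C_12 = −[(-0.30)(0.90) − (-0.10)(-0.35)] = 0.3050
  C_13 = (-0.30)(-0.15) − (0.80)(-0.35) = 0.3250
  C_21 = −[(-0.20)(0.90) − (0.00)(-0.15)] = 0.1800
  C_22 = (0.90)(0.90) − (0.00)(-0.35) = 0.8100
  C_23 = −[(0.90)(-0.15) − (-0.20)(-0.35)] = 0.2050
  C_31 = (-0.20)(-0.10) − (0.00)(0.80) = 0.0200
  C_32 = −[(0.90)(-0.10) − (0.00)(-0.30)] = 0.0900
  C_33 = (0.90)(0.80) − (-0.20)(-0.30) = 0.6600
det(I−A) = Σ_j (I−A)_1j·C_1j = (0.90)(0.7050) + (-0.20)(0.3050) + (0.00)(0.3250) = 0.5735
adj(I−A) = Cᵀ =
  [ 0.7050   0.1800   0.0200]
  [ 0.3050   0.8100   0.0900]
  [ 0.3250   0.2050   0.6600]
(I − A)⁻¹ = adj(I−A) / det(I−A) ≈
  [   1.2293     0.3139     0.0349]
  [   0.5318     1.4124     0.1569]
  [   0.5667     0.3575     1.1508]
The output multiplier for sector j is the column-j sum of the Leontief inverse (I − A)⁻¹ = adj(I−A) / det(I−A).
Column 3 of adj(I−A): (0.0200, 0.0900, 0.6600); det(I−A) = 0.5735.
m_3 = (0.0200 + 0.0900 + 0.6600) / 0.5735 = 0.77 / 0.5735 ≈ 1.343.

m_3 = 1.343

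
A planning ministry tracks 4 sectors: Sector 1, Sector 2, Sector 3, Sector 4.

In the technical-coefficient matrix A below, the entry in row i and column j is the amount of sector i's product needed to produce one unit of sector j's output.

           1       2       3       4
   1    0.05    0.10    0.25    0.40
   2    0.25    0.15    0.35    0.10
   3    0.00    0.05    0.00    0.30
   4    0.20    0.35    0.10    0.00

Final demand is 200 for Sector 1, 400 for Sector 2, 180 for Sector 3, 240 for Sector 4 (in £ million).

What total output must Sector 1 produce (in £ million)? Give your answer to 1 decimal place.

I − A =
  [   0.95    -0.10    -0.25    -0.40]
  [  -0.25     0.85    -0.35    -0.10]
  [   0.00    -0.05     1.00    -0.30]
  [  -0.20    -0.35    -0.10     1.00]
Compute the cofactors C_ij = (−1)^(i+j)·(3×3 minor ij) of I−A; the adjugate is their transpose:
adj(I−A) = Cᵀ =
  [ 0.73475   0.27775   0.32275   0.41850]
  [ 0.28350   0.82650   0.39150   0.31350]
  [ 0.09075   0.14925   0.64425   0.24450]
  [ 0.25525   0.35975   0.26600   0.76275]
det(I−A) = Σ_j (I−A)_1j·C_1j = (0.95)(0.73475) + (-0.10)(0.28350) + (-0.25)(0.09075) + (-0.40)(0.25525) = 0.544875
(I − A)⁻¹ = adj(I−A) / det(I−A) ≈
  [   1.3485     0.5097     0.5923     0.7681]
  [   0.5203     1.5169     0.7185     0.5754]
  [   0.1666     0.2739     1.1824     0.4487]
  [   0.4685     0.6602     0.4882     1.3999]
x = (I − A)⁻¹ d = adj(I−A)·d / det(I−A), with det(I−A) = 0.544875:
  x_1 = (0.73475·200 + 0.27775·400 + 0.32275·180 + 0.41850·240) / 0.544875 = 416.585 / 0.544875 ≈ 764.6
  x_2 = (0.28350·200 + 0.82650·400 + 0.39150·180 + 0.31350·240) / 0.544875 = 533.01 / 0.544875 ≈ 978.2
  x_3 = (0.09075·200 + 0.14925·400 + 0.64425·180 + 0.24450·240) / 0.544875 = 252.495 / 0.544875 ≈ 463.4
  x_4 = (0.25525·200 + 0.35975·400 + 0.26600·180 + 0.76275·240) / 0.544875 = 425.89 / 0.544875 ≈ 781.6

x_1 = 764.6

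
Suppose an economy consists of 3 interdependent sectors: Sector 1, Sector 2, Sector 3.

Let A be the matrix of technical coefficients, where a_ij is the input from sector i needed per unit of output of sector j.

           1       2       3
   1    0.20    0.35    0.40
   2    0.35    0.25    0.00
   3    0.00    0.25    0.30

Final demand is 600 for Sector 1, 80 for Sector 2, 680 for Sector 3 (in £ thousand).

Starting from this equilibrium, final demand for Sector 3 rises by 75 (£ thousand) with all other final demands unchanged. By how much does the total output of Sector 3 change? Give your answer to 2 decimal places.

I − A =
  [   0.80    -0.35    -0.40]
  [  -0.35     0.75     0.00]
  [   0.00    -0.25     0.70]
Cofactors of I−A, C_ij = (−1)^(i+j)·(minor ij) (rows/columns in the sector order above):
  C_11 = (0.75)(0.70) − (0.00)(-0.25) = 0.5250
  C_12 = −[(-0.35)(0.70) − (0.00)(0.00)] = 0.2450
  C_13 = (-0.35)(-0.25) − (0.75)(0.00) = 0.0875
  C_21 = −[(-0.35)(0.70) − (-0.40)(-0.25)] = 0.3450
  C_22 = (0.80)(0.70) − (-0.40)(0.00) = 0.5600
  C_23 = −[(0.80)(-0.25) − (-0.35)(0.00)] = 0.2000
  C_31 = (-0.35)(0.00) − (-0.40)(0.75) = 0.3000
  C_32 = −[(0.80)(0.00) − (-0.40)(-0.35)] = 0.1400
  C_33 = (0.80)(0.75) − (-0.35)(-0.35) = 0.4775
det(I−A) = Σ_j (I−A)_1j·C_1j = (0.80)(0.5250) + (-0.35)(0.2450) + (-0.40)(0.0875) = 0.29925
adj(I−A) = Cᵀ =
  [ 0.5250   0.3450   0.3000]
  [ 0.2450   0.5600   0.1400]
  [ 0.0875   0.2000   0.4775]
(I − A)⁻¹ = adj(I−A) / det(I−A) ≈
  [   1.7544     1.1529     1.0025]
  [   0.8187     1.8713     0.4678]
  [   0.2924     0.6683     1.5957]
Δx = (I − A)⁻¹ Δd with Δd having +75 in the Sector 3 component and 0 elsewhere.
So Δx_3 = L_33 · (+75), where L_33 = adj(I−A)_33 / det(I−A) = 0.4775 / 0.29925.
Δx_3 = 0.4775 × (+75) / 0.29925 = 35.8125 / 0.29925 ≈ 119.67.

Δx_3 = 119.67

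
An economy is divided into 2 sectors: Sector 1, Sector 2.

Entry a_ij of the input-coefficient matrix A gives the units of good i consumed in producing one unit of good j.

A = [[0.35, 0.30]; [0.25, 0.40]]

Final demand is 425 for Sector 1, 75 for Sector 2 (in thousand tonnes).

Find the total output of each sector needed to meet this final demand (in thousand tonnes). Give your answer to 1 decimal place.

I − A =
  [   0.65    -0.30]
  [  -0.25     0.60]
det(I−A) = (0.65)(0.60) − (-0.30)(-0.25) = 0.3150
adj(I−A) = [[0.60, 0.30], [0.25, 0.65]]
(I − A)⁻¹ = adj(I−A) / det(I−A) ≈
  [   1.9048     0.9524]
  [   0.7937     2.0635]
x = (I − A)⁻¹ d = adj(I−A)·d / det(I−A), with det(I−A) = 0.3150:
  x_1 = (0.60·425 + 0.30·75) / 0.3150 = 277.50 / 0.3150 ≈ 881.0
  x_2 = (0.25·425 + 0.65·75) / 0.3150 = 155.00 / 0.3150 ≈ 492.1

x_1 = 881.0, x_2 = 492.1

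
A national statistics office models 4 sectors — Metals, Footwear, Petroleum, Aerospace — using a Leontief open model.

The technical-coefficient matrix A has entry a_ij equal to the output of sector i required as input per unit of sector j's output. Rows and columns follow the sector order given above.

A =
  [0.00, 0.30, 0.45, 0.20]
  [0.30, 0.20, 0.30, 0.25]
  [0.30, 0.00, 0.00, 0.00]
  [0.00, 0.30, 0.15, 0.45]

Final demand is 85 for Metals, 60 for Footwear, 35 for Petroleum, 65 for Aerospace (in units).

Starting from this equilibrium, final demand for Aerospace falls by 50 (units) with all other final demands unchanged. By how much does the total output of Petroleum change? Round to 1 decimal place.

I − A =
  [   1.00    -0.30    -0.45    -0.20]
  [  -0.30     0.80    -0.30    -0.25]
  [  -0.30     0.00     1.00     0.00]
  [   0.00    -0.30    -0.15     0.55]
Compute the cofactors C_ij = (−1)^(i+j)·(3×3 minor ij) of I−A; the adjugate is their transpose:
adj(I−A) = Cᵀ =
  [ 0.36500   0.22500   0.26700   0.23500]
  [ 0.22575   0.46675   0.28575   0.29425]
  [ 0.10950   0.06750   0.29750   0.07050]
  [ 0.15300   0.27300   0.23700   0.57500]
det(I−A) = Σ_j (I−A)_1j·C_1j = (1.00)(0.36500) + (-0.30)(0.22575) + (-0.45)(0.10950) + (-0.20)(0.15300) = 0.2174
(I − A)⁻¹ = adj(I−A) / det(I−A) ≈
  [   1.6789     1.0350     1.2282     1.0810]
  [   1.0384     2.1470     1.3144     1.3535]
  [   0.5037     0.3105     1.3684     0.3243]
  [   0.7038     1.2557     1.0902     2.6449]
Δx = (I − A)⁻¹ Δd with Δd having -50 in the Aerospace component and 0 elsewhere.
So Δx_3 = L_34 · (-50), where L_34 = adj(I−A)_34 / det(I−A) = 0.07050 / 0.2174.
Δx_3 = 0.07050 × (-50) / 0.2174 = -3.525 / 0.2174 ≈ -16.2.

Δx_3 = -16.2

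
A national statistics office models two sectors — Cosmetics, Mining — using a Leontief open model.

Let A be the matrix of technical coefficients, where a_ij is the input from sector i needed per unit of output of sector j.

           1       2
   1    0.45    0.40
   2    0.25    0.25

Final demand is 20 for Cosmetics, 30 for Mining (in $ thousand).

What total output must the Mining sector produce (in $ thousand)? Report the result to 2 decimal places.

x_2 = 68.80

I − A =
  [   0.55    -0.40]
  [  -0.25     0.75]
det(I−A) = (0.55)(0.75) − (-0.40)(-0.25) = 0.3125
adj(I−A) = [[0.75, 0.40], [0.25, 0.55]]
(I − A)⁻¹ = adj(I−A) / det(I−A) ≈
  [   2.4000     1.2800]
  [   0.8000     1.7600]
x = (I − A)⁻¹ d = adj(I−A)·d / det(I−A), with det(I−A) = 0.3125:
  x_1 = (0.75·20 + 0.40·30) / 0.3125 = 27.00 / 0.3125 = 86.40
  x_2 = (0.25·20 + 0.55·30) / 0.3125 = 21.50 / 0.3125 = 68.80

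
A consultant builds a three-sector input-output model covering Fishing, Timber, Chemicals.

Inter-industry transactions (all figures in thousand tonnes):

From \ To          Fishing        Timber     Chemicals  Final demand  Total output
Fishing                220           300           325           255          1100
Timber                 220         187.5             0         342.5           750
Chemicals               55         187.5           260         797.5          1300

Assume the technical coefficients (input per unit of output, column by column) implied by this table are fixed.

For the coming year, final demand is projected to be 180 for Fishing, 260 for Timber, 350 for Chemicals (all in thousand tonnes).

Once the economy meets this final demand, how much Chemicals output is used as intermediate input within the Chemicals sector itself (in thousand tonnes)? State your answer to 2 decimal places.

Technical coefficients a_ij = z_ij / X_j:
  a_FF = 220/1100 = 0.20, a_TF = 220/1100 = 0.20, a_CF = 55/1100 = 0.05
  a_FT = 300/750 = 0.40, a_TT = 187.5/750 = 0.25, a_CT = 187.5/750 = 0.25
  a_FC = 325/1300 = 0.25, a_TC = 0/1300 = 0.00, a_CC = 260/1300 = 0.20
I − A =
  [   0.80    -0.40    -0.25]
  [  -0.20     0.75     0.00]
  [  -0.05    -0.25     0.80]
Cofactors of I−A, C_ij = (−1)^(i+j)·(minor ij) (rows/columns in the sector order above):
  C_11 = (0.75)(0.80) − (0.00)(-0.25) = 0.6000
  C_12 = −[(-0.20)(0.80) − (0.00)(-0.05)] = 0.1600
  C_13 = (-0.20)(-0.25) − (0.75)(-0.05) = 0.0875
  C_21 = −[(-0.40)(0.80) − (-0.25)(-0.25)] = 0.3825
  C_22 = (0.80)(0.80) − (-0.25)(-0.05) = 0.6275
  C_23 = −[(0.80)(-0.25) − (-0.40)(-0.05)] = 0.2200
  C_31 = (-0.40)(0.00) − (-0.25)(0.75) = 0.1875
  C_32 = −[(0.80)(0.00) − (-0.25)(-0.20)] = 0.0500
  C_33 = (0.80)(0.75) − (-0.40)(-0.20) = 0.5200
det(I−A) = Σ_j (I−A)_1j·C_1j = (0.80)(0.6000) + (-0.40)(0.1600) + (-0.25)(0.0875) = 0.394125
adj(I−A) = Cᵀ =
  [ 0.6000   0.3825   0.1875]
  [ 0.1600   0.6275   0.0500]
  [ 0.0875   0.2200   0.5200]
(I − A)⁻¹ = adj(I−A) / det(I−A) ≈
  [   1.5224     0.9705     0.4757]
  [   0.4060     1.5921     0.1269]
  [   0.2220     0.5582     1.3194]
First solve x = (I − A)⁻¹ d = adj(I−A)·d / det(I−A); in particular x_C = (0.0875·180 + 0.2200·260 + 0.5200·350) / 0.394125 = 254.95 / 0.394125 ≈ 646.8760.
Intermediate flow from C to C: z_CC = a_CC · x_C = 0.20 × 254.95 / 0.394125 = 50.99 / 0.394125 ≈ 129.38.

z_CC = 129.38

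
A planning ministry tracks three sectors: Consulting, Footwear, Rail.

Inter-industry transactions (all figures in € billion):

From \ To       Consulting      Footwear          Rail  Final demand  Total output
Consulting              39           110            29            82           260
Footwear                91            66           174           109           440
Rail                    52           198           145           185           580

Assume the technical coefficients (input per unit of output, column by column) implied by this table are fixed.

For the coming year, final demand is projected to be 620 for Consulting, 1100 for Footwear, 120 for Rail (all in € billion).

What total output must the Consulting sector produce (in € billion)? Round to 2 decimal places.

Technical coefficients a_ij = z_ij / X_j:
  a_CC = 39/260 = 0.15, a_FC = 91/260 = 0.35, a_RC = 52/260 = 0.20
  a_CF = 110/440 = 0.25, a_FF = 66/440 = 0.15, a_RF = 198/440 = 0.45
  a_CR = 29/580 = 0.05, a_FR = 174/580 = 0.30, a_RR = 145/580 = 0.25
I − A =
  [   0.85    -0.25    -0.05]
  [  -0.35     0.85    -0.30]
  [  -0.20    -0.45     0.75]
Cofactors of I−A, C_ij = (−1)^(i+j)·(minor ij) (rows/columns in the sector order above):
  C_11 = (0.85)(0.75) − (-0.30)(-0.45) = 0.5025
  C_12 = −[(-0.35)(0.75) − (-0.30)(-0.20)] = 0.3225
  C_13 = (-0.35)(-0.45) − (0.85)(-0.20) = 0.3275
  C_21 = −[(-0.25)(0.75) − (-0.05)(-0.45)] = 0.2100
  C_22 = (0.85)(0.75) − (-0.05)(-0.20) = 0.6275
  C_23 = −[(0.85)(-0.45) − (-0.25)(-0.20)] = 0.4325
  C_31 = (-0.25)(-0.30) − (-0.05)(0.85) = 0.1175
  C_32 = −[(0.85)(-0.30) − (-0.05)(-0.35)] = 0.2725
  C_33 = (0.85)(0.85) − (-0.25)(-0.35) = 0.6350
det(I−A) = Σ_j (I−A)_1j·C_1j = (0.85)(0.5025) + (-0.25)(0.3225) + (-0.05)(0.3275) = 0.330125
adj(I−A) = Cᵀ =
  [ 0.5025   0.2100   0.1175]
  [ 0.3225   0.6275   0.2725]
  [ 0.3275   0.4325   0.6350]
(I − A)⁻¹ = adj(I−A) / det(I−A) ≈
  [   1.5222     0.6361     0.3559]
  [   0.9769     1.9008     0.8254]
  [   0.9920     1.3101     1.9235]
x = (I − A)⁻¹ d = adj(I−A)·d / det(I−A), with det(I−A) = 0.330125:
  x_C = (0.5025·620 + 0.2100·1100 + 0.1175·120) / 0.330125 = 556.65 / 0.330125 ≈ 1686.18
  x_F = (0.3225·620 + 0.6275·1100 + 0.2725·120) / 0.330125 = 922.90 / 0.330125 ≈ 2795.61
  x_R = (0.3275·620 + 0.4325·1100 + 0.6350·120) / 0.330125 = 755.00 / 0.330125 ≈ 2287.01

x_C = 1686.18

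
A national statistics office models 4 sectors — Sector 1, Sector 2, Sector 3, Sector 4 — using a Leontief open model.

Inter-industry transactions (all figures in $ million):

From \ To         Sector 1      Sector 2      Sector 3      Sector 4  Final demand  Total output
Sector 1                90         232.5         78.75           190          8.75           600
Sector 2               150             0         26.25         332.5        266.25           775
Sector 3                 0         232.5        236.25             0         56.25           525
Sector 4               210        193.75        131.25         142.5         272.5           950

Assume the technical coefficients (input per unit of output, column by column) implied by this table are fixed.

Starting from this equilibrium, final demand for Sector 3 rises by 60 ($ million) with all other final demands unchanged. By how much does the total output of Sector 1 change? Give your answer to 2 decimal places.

Technical coefficients a_ij = z_ij / X_j:
  a_11 = 90/600 = 0.15, a_21 = 150/600 = 0.25, a_31 = 0/600 = 0.00, a_41 = 210/600 = 0.35
  a_12 = 232.5/775 = 0.30, a_22 = 0/775 = 0.00, a_32 = 232.5/775 = 0.30, a_42 = 193.75/775 = 0.25
  a_13 = 78.75/525 = 0.15, a_23 = 26.25/525 = 0.05, a_33 = 236.25/525 = 0.45, a_43 = 131.25/525 = 0.25
  a_14 = 190/950 = 0.20, a_24 = 332.5/950 = 0.35, a_34 = 0/950 = 0.00, a_44 = 142.5/950 = 0.15
I − A =
  [   0.85    -0.30    -0.15    -0.20]
  [  -0.25     1.00    -0.05    -0.35]
  [   0.00    -0.30     0.55     0.00]
  [  -0.35    -0.25    -0.25     0.85]
Compute the cofactors C_ij = (−1)^(i+j)·(3×3 minor ij) of I−A; the adjugate is their transpose:
adj(I−A) = Cᵀ =
  [ 0.380375   0.221000   0.205875   0.180500]
  [ 0.184250   0.358875   0.169750   0.191125]
  [ 0.100500   0.195750   0.465125   0.104250]
  [ 0.240375   0.254125   0.271500   0.402250]
det(I−A) = Σ_j (I−A)_1j·C_1j = (0.85)(0.380375) + (-0.30)(0.184250) + (-0.15)(0.100500) + (-0.20)(0.240375) = 0.20489375
(I − A)⁻¹ = adj(I−A) / det(I−A) ≈
  [   1.8564     1.0786     1.0048     0.8809]
  [   0.8992     1.7515     0.8285     0.9328]
  [   0.4905     0.9554     2.2701     0.5088]
  [   1.1732     1.2403     1.3251     1.9632]
Δx = (I − A)⁻¹ Δd with Δd having +60 in the Sector 3 component and 0 elsewhere.
So Δx_1 = L_13 · (+60), where L_13 = adj(I−A)_13 / det(I−A) = 0.205875 / 0.20489375.
Δx_1 = 0.205875 × (+60) / 0.20489375 = 12.3525 / 0.20489375 ≈ 60.29.

Δx_1 = 60.29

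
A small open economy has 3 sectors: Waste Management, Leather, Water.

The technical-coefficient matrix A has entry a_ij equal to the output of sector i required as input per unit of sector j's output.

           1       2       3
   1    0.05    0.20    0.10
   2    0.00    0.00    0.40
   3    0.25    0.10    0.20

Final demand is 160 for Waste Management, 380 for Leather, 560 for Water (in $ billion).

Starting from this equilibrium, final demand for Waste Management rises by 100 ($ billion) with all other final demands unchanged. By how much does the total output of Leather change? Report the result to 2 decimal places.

Δx_2 = 14.77

I − A =
  [   0.95    -0.20    -0.10]
  [   0.00     1.00    -0.40]
  [  -0.25    -0.10     0.80]
Cofactors of I−A, C_ij = (−1)^(i+j)·(minor ij) (rows/columns in the sector order above):
  C_11 = (1.00)(0.80) − (-0.40)(-0.10) = 0.7600
  C_12 = −[(0.00)(0.80) − (-0.40)(-0.25)] = 0.1000
  C_13 = (0.00)(-0.10) − (1.00)(-0.25) = 0.2500
  C_21 = −[(-0.20)(0.80) − (-0.10)(-0.10)] = 0.1700
  C_22 = (0.95)(0.80) − (-0.10)(-0.25) = 0.7350
  C_23 = −[(0.95)(-0.10) − (-0.20)(-0.25)] = 0.1450
  C_31 = (-0.20)(-0.40) − (-0.10)(1.00) = 0.1800
  C_32 = −[(0.95)(-0.40) − (-0.10)(0.00)] = 0.3800
  C_33 = (0.95)(1.00) − (-0.20)(0.00) = 0.9500
det(I−A) = Σ_j (I−A)_1j·C_1j = (0.95)(0.7600) + (-0.20)(0.1000) + (-0.10)(0.2500) = 0.6770
adj(I−A) = Cᵀ =
  [ 0.7600   0.1700   0.1800]
  [ 0.1000   0.7350   0.3800]
  [ 0.2500   0.1450   0.9500]
(I − A)⁻¹ = adj(I−A) / det(I−A) ≈
  [   1.1226     0.2511     0.2659]
  [   0.1477     1.0857     0.5613]
  [   0.3693     0.2142     1.4032]
Δx = (I − A)⁻¹ Δd with Δd having +100 in the Waste Management component and 0 elsewhere.
So Δx_2 = L_21 · (+100), where L_21 = adj(I−A)_21 / det(I−A) = 0.1000 / 0.6770.
Δx_2 = 0.1000 × (+100) / 0.6770 = 10.00 / 0.6770 ≈ 14.77.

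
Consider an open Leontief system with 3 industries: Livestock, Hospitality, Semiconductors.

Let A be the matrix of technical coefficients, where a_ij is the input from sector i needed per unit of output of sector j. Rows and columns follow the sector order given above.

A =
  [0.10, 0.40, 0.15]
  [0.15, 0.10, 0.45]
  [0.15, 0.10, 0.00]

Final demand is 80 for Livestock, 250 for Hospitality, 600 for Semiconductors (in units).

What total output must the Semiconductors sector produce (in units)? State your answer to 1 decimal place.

x_S = 756.8

I − A =
  [   0.90    -0.40    -0.15]
  [  -0.15     0.90    -0.45]
  [  -0.15    -0.10     1.00]
Cofactors of I−A, C_ij = (−1)^(i+j)·(minor ij) (rows/columns in the sector order above):
  C_11 = (0.90)(1.00) − (-0.45)(-0.10) = 0.8550
  C_12 = −[(-0.15)(1.00) − (-0.45)(-0.15)] = 0.2175
  C_13 = (-0.15)(-0.10) − (0.90)(-0.15) = 0.1500
  C_21 = −[(-0.40)(1.00) − (-0.15)(-0.10)] = 0.4150
  C_22 = (0.90)(1.00) − (-0.15)(-0.15) = 0.8775
  C_23 = −[(0.90)(-0.10) − (-0.40)(-0.15)] = 0.1500
  C_31 = (-0.40)(-0.45) − (-0.15)(0.90) = 0.3150
  C_32 = −[(0.90)(-0.45) − (-0.15)(-0.15)] = 0.4275
  C_33 = (0.90)(0.90) − (-0.40)(-0.15) = 0.7500
det(I−A) = Σ_j (I−A)_1j·C_1j = (0.90)(0.8550) + (-0.40)(0.2175) + (-0.15)(0.1500) = 0.6600
adj(I−A) = Cᵀ =
  [ 0.8550   0.4150   0.3150]
  [ 0.2175   0.8775   0.4275]
  [ 0.1500   0.1500   0.7500]
(I − A)⁻¹ = adj(I−A) / det(I−A) ≈
  [   1.2955     0.6288     0.4773]
  [   0.3295     1.3295     0.6477]
  [   0.2273     0.2273     1.1364]
x = (I − A)⁻¹ d = adj(I−A)·d / det(I−A), with det(I−A) = 0.6600:
  x_L = (0.8550·80 + 0.4150·250 + 0.3150·600) / 0.6600 = 361.15 / 0.6600 ≈ 547.2
  x_H = (0.2175·80 + 0.8775·250 + 0.4275·600) / 0.6600 = 493.275 / 0.6600 ≈ 747.4
  x_S = (0.1500·80 + 0.1500·250 + 0.7500·600) / 0.6600 = 499.50 / 0.6600 ≈ 756.8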